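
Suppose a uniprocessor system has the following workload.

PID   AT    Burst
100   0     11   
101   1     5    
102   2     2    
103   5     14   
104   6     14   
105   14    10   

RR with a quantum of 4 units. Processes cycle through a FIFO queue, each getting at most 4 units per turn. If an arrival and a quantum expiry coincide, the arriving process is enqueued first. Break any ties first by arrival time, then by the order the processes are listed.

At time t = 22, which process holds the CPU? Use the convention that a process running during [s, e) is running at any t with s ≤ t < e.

101

Schedule: | 100 0-4 | 101 4-8 | 102 8-10 | 100 10-14 | 103 14-18 | 104 18-22 | 101 22-23 | 105 23-27 | 100 27-30 | 103 30-34 | 104 34-38 | 105 38-42 | 103 42-46 | 104 46-50 | 105 50-52 | 103 52-54 | 104 54-56 |
Completion: 100=30  101=23  102=10  103=54  104=56  105=52
Turnaround (C−A): 100=30  101=22  102=8  103=49  104=50  105=38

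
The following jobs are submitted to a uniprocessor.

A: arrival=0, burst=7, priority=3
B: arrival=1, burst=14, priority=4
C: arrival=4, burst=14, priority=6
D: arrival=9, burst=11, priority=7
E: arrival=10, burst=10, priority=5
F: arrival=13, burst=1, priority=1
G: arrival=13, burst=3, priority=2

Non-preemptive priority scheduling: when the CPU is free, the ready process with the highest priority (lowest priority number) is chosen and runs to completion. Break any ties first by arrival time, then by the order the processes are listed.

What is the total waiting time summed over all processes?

Gantt: | A 0-7 | B 7-21 | F 21-22 | G 22-25 | E 25-35 | C 35-49 | D 49-60 |
Completion: A=7  B=21  C=49  D=60  E=35  F=22  G=25
Waiting = turnaround − burst: A=0, B=6, C=31, D=40, E=15, F=8, G=9
Total waiting = 0 + 6 + 31 + 40 + 15 + 8 + 9 = 109

109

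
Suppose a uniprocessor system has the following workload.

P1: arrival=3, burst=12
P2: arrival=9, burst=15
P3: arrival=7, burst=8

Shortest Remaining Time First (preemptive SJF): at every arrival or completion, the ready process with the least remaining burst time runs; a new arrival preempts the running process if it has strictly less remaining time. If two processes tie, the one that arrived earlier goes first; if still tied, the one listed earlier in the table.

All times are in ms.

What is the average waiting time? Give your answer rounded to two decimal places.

Schedule: | idle 0-3 | P1 3-15 | P3 15-23 | P2 23-38 |
Completion: P1=15  P2=38  P3=23
Turnaround (C−A): P1=12  P2=29  P3=16
Waiting times: P1=0, P2=14, P3=8
Average waiting = (0+14+8) / 3 = 22/3 = 7.33

7.33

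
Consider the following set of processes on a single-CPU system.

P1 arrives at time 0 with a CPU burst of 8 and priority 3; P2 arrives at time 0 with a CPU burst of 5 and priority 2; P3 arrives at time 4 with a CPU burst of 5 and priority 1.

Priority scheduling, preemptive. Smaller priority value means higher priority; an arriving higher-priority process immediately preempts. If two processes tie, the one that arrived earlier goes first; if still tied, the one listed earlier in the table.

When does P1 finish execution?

Timeline: | P2 0-4 | P3 4-9 | P2 9-10 | P1 10-18 |
Completion: P1=18  P2=10  P3=9
Turnaround (C−A): P1=18  P2=10  P3=5

18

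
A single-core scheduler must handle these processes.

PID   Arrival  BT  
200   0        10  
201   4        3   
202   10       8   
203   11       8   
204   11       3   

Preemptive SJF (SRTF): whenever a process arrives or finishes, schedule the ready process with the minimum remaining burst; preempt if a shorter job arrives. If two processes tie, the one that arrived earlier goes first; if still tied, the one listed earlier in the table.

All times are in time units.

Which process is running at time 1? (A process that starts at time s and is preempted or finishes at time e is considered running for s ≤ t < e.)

200

Timeline: | 200 0-4 | 201 4-7 | 200 7-13 | 204 13-16 | 202 16-24 | 203 24-32 |
Completion: 200=13  201=7  202=24  203=32  204=16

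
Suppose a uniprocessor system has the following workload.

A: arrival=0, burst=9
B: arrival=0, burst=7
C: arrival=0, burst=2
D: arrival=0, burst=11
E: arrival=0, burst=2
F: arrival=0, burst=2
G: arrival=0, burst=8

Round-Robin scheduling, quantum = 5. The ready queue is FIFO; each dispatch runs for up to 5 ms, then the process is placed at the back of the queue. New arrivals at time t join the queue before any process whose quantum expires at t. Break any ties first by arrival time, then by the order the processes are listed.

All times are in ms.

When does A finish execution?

Schedule: | A 0-5 | B 5-10 | C 10-12 | D 12-17 | E 17-19 | F 19-21 | G 21-26 | A 26-30 | B 30-32 | D 32-37 | G 37-40 | D 40-41 |
Completion: A=30  B=32  C=12  D=41  E=19  F=21  G=40
Turnaround (C−A): A=30  B=32  C=12  D=41  E=19  F=21  G=40

30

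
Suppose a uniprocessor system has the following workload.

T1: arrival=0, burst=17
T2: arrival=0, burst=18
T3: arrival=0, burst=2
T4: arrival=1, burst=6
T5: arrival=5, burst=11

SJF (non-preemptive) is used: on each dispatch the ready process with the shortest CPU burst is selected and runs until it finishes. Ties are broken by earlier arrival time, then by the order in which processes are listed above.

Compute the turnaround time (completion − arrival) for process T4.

7

Gantt: | T3 0-2 | T4 2-8 | T5 8-19 | T1 19-36 | T2 36-54 |
Completion: T1=36  T2=54  T3=2  T4=8  T5=19
Turnaround (C−A): T1=36  T2=54  T3=2  T4=7  T5=14
Turnaround(T4) = completion − arrival = 8 − 1 = 7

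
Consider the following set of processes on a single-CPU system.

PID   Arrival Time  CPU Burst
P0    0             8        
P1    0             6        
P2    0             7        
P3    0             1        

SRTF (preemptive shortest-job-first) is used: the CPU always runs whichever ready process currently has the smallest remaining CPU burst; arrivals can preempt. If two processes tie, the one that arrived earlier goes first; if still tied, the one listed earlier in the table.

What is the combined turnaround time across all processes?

44

Schedule: | P3 0-1 | P1 1-7 | P2 7-14 | P0 14-22 |
Completion: P0=22  P1=7  P2=14  P3=1
Turnaround (C−A): P0=22  P1=7  P2=14  P3=1
Turnaround = completion − arrival: P0=22, P1=7, P2=14, P3=1
Total turnaround = 22 + 7 + 14 + 1 = 44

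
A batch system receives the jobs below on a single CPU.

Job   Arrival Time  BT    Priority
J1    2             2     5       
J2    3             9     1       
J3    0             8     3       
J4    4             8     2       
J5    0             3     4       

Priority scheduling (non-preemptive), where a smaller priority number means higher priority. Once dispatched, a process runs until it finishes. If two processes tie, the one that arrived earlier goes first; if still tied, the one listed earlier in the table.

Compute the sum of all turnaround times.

99

Gantt: | J3 0-8 | J2 8-17 | J4 17-25 | J5 25-28 | J1 28-30 |
Completion: J1=30  J2=17  J3=8  J4=25  J5=28
Turnaround = completion − arrival: J1=28, J2=14, J3=8, J4=21, J5=28
Total turnaround = 28 + 14 + 8 + 21 + 28 = 99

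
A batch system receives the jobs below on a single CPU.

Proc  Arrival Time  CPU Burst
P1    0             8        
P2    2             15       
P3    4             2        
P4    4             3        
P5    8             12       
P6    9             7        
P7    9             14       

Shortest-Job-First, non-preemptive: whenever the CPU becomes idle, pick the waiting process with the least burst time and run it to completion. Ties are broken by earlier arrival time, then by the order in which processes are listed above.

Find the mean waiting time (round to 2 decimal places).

Schedule: | P1 0-8 | P3 8-10 | P4 10-13 | P6 13-20 | P5 20-32 | P7 32-46 | P2 46-61 |
Completion: P1=8  P2=61  P3=10  P4=13  P5=32  P6=20  P7=46
Waiting times: P1=0, P2=44, P3=4, P4=6, P5=12, P6=4, P7=23
Average waiting = (0+44+4+6+12+4+23) / 7 = 93/7 = 13.29

13.29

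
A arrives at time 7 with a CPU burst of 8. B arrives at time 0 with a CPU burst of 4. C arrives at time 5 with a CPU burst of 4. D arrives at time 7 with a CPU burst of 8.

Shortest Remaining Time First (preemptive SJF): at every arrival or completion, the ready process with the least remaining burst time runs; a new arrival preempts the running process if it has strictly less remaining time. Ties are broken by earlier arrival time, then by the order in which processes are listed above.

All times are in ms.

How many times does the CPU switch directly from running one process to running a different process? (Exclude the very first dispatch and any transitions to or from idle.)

Timeline: | B 0-4 | idle 4-5 | C 5-9 | A 9-17 | D 17-25 |
Completion: A=17  B=4  C=9  D=25
Turnaround (C−A): A=10  B=4  C=4  D=18

2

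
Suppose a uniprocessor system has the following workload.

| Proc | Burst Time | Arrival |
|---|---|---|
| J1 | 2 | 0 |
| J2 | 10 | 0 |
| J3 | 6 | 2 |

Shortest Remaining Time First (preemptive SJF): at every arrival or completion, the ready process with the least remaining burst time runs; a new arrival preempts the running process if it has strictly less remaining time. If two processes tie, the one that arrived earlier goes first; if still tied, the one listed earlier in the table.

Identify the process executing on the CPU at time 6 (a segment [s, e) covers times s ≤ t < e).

J3

Gantt: | J1 0-2 | J3 2-8 | J2 8-18 |
Completion: J1=2  J2=18  J3=8
Turnaround (C−A): J1=2  J2=18  J3=6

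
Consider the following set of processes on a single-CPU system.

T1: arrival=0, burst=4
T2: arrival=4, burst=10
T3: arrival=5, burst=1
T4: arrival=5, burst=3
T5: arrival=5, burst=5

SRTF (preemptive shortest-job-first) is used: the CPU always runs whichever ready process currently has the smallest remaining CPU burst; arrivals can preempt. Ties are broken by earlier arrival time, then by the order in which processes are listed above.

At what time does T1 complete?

Schedule: | T1 0-4 | T2 4-5 | T3 5-6 | T4 6-9 | T5 9-14 | T2 14-23 |
Completion: T1=4  T2=23  T3=6  T4=9  T5=14
Turnaround (C−A): T1=4  T2=19  T3=1  T4=4  T5=9

4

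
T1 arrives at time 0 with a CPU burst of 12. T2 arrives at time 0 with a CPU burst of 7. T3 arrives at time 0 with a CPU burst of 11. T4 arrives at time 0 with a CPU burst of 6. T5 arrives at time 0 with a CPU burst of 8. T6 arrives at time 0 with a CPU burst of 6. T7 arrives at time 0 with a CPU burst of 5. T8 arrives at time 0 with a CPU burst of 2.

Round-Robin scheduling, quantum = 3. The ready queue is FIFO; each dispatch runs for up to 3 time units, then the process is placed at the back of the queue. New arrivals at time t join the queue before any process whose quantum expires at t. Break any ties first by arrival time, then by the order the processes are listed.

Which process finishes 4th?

T7

Schedule: | T1 0-3 | T2 3-6 | T3 6-9 | T4 9-12 | T5 12-15 | T6 15-18 | T7 18-21 | T8 21-23 | T1 23-26 | T2 26-29 | T3 29-32 | T4 32-35 | T5 35-38 | T6 38-41 | T7 41-43 | T1 43-46 | T2 46-47 | T3 47-50 | T5 50-52 | T1 52-55 | T3 55-57 |
Completion: T1=55  T2=47  T3=57  T4=35  T5=52  T6=41  T7=43  T8=23
Turnaround (C−A): T1=55  T2=47  T3=57  T4=35  T5=52  T6=41  T7=43  T8=23
Finish order: T8 → T4 → T6 → T7 → T2 → T5 → T1 → T3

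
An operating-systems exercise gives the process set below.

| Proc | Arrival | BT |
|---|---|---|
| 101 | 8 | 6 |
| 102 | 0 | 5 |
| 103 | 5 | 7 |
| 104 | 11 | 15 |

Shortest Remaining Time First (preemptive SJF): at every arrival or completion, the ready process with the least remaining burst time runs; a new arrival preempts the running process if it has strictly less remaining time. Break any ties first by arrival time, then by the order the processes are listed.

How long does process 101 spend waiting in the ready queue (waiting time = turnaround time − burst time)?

4

Schedule: | 102 0-5 | 103 5-12 | 101 12-18 | 104 18-33 |
Completion: 101=18  102=5  103=12  104=33
Waiting(101) = turnaround − burst = 10 − 6 = 4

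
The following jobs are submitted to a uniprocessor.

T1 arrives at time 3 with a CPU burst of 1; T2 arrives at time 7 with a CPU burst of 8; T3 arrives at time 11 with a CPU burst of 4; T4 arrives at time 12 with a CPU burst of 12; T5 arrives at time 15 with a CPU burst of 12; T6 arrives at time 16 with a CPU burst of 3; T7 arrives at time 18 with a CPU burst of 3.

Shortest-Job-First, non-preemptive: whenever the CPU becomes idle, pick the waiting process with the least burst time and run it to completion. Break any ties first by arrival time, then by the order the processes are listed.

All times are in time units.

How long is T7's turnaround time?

7

Timeline: | idle 0-3 | T1 3-4 | idle 4-7 | T2 7-15 | T3 15-19 | T6 19-22 | T7 22-25 | T4 25-37 | T5 37-49 |
Completion: T1=4  T2=15  T3=19  T4=37  T5=49  T6=22  T7=25
Turnaround(T7) = completion − arrival = 25 − 18 = 7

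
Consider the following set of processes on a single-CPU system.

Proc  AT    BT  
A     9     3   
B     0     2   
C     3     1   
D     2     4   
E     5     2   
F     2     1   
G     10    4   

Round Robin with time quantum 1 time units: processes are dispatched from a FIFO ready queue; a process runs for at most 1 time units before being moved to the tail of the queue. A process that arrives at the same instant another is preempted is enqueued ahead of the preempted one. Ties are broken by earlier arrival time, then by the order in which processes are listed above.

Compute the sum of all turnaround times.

31

Timeline: | B 0-2 | D 2-3 | F 3-4 | C 4-5 | D 5-6 | E 6-7 | D 7-8 | E 8-9 | D 9-10 | A 10-11 | G 11-12 | A 12-13 | G 13-14 | A 14-15 | G 15-17 |
Completion: A=15  B=2  C=5  D=10  E=9  F=4  G=17
Turnaround = completion − arrival: A=6, B=2, C=2, D=8, E=4, F=2, G=7
Total turnaround = 6 + 2 + 2 + 8 + 4 + 2 + 7 = 31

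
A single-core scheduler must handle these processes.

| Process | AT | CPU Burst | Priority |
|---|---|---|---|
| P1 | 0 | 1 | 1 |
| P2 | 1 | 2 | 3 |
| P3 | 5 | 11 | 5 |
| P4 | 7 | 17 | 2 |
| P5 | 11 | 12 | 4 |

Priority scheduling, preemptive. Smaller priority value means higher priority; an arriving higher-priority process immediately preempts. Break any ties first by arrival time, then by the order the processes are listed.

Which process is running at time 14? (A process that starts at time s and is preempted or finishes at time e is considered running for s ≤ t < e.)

Timeline: | P1 0-1 | P2 1-3 | idle 3-5 | P3 5-7 | P4 7-24 | P5 24-36 | P3 36-45 |
Completion: P1=1  P2=3  P3=45  P4=24  P5=36

P4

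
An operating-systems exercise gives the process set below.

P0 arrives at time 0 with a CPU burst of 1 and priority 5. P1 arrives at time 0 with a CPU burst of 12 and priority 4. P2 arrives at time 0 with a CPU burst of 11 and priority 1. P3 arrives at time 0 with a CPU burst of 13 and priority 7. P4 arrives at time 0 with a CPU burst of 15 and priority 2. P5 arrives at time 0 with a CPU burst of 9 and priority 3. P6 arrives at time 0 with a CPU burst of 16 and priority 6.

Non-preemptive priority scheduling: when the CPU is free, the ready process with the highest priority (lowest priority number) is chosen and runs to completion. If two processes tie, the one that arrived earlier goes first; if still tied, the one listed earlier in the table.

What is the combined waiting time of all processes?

Schedule: | P2 0-11 | P4 11-26 | P5 26-35 | P1 35-47 | P0 47-48 | P6 48-64 | P3 64-77 |
Completion: P0=48  P1=47  P2=11  P3=77  P4=26  P5=35  P6=64
Turnaround (C−A): P0=48  P1=47  P2=11  P3=77  P4=26  P5=35  P6=64
Waiting = turnaround − burst: P0=47, P1=35, P2=0, P3=64, P4=11, P5=26, P6=48
Total waiting = 47 + 35 + 0 + 64 + 11 + 26 + 48 = 231

231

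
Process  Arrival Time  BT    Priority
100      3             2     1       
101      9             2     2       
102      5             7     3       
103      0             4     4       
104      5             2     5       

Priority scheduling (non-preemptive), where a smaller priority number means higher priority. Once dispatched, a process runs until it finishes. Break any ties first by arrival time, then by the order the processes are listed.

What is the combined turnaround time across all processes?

Gantt: | 103 0-4 | 100 4-6 | 102 6-13 | 101 13-15 | 104 15-17 |
Completion: 100=6  101=15  102=13  103=4  104=17
Turnaround (C−A): 100=3  101=6  102=8  103=4  104=12
Turnaround = completion − arrival: 100=3, 101=6, 102=8, 103=4, 104=12
Total turnaround = 3 + 6 + 8 + 4 + 12 = 33

33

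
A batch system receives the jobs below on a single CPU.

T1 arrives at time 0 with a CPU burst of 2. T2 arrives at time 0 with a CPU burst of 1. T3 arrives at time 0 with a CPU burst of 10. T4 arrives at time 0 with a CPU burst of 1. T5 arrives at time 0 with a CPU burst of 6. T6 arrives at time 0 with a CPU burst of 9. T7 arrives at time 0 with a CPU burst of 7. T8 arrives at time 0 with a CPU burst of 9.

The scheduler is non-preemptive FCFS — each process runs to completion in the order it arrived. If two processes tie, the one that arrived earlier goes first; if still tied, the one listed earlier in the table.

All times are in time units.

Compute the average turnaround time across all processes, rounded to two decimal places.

Schedule: | T1 0-2 | T2 2-3 | T3 3-13 | T4 13-14 | T5 14-20 | T6 20-29 | T7 29-36 | T8 36-45 |
Completion: T1=2  T2=3  T3=13  T4=14  T5=20  T6=29  T7=36  T8=45
Turnaround (C−A): T1=2  T2=3  T3=13  T4=14  T5=20  T6=29  T7=36  T8=45
Turnaround times: T1=2, T2=3, T3=13, T4=14, T5=20, T6=29, T7=36, T8=45
Average turnaround = (2+3+13+14+20+29+36+45) / 8 = 162/8 = 20.25

20.25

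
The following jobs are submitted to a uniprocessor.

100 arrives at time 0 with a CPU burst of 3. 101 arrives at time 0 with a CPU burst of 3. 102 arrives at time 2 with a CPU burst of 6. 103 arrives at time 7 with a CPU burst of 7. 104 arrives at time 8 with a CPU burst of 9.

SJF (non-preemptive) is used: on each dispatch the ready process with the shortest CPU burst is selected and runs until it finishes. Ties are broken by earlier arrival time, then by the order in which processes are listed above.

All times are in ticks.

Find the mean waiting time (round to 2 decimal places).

4.60

Timeline: | 100 0-3 | 101 3-6 | 102 6-12 | 103 12-19 | 104 19-28 |
Completion: 100=3  101=6  102=12  103=19  104=28
Waiting times: 100=0, 101=3, 102=4, 103=5, 104=11
Average waiting = (0+3+4+5+11) / 5 = 23/5 = 4.60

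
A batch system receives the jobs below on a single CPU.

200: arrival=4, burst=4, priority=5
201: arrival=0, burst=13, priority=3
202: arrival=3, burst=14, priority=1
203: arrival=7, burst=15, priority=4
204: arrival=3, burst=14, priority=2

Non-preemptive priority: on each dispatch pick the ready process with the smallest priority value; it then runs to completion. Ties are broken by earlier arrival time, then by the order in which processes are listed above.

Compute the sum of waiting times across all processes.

120

Gantt: | 201 0-13 | 202 13-27 | 204 27-41 | 203 41-56 | 200 56-60 |
Completion: 200=60  201=13  202=27  203=56  204=41
Waiting = turnaround − burst: 200=52, 201=0, 202=10, 203=34, 204=24
Total waiting = 52 + 0 + 10 + 34 + 24 = 120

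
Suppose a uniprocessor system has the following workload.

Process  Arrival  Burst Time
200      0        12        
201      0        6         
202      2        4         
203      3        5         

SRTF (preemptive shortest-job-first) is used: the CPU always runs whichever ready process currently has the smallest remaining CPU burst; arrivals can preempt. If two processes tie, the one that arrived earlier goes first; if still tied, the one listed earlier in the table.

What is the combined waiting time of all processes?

26

Gantt: | 201 0-6 | 202 6-10 | 203 10-15 | 200 15-27 |
Completion: 200=27  201=6  202=10  203=15
Turnaround (C−A): 200=27  201=6  202=8  203=12
Waiting = turnaround − burst: 200=15, 201=0, 202=4, 203=7
Total waiting = 15 + 0 + 4 + 7 = 26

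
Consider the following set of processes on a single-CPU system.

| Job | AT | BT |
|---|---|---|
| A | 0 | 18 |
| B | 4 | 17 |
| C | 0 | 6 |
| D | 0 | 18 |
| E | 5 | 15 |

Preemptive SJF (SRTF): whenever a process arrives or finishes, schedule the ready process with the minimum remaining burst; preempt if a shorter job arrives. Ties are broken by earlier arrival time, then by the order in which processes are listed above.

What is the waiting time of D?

Gantt: | C 0-6 | E 6-21 | B 21-38 | A 38-56 | D 56-74 |
Completion: A=56  B=38  C=6  D=74  E=21
Turnaround (C−A): A=56  B=34  C=6  D=74  E=16
Waiting(D) = turnaround − burst = 74 − 18 = 56

56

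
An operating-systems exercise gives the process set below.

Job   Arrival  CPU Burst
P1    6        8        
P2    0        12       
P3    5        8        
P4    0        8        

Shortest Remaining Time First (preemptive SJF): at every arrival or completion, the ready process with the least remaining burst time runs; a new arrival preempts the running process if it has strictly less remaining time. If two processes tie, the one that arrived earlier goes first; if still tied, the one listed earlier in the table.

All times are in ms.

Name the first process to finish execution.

P4

Schedule: | P4 0-8 | P3 8-16 | P1 16-24 | P2 24-36 |
Completion: P1=24  P2=36  P3=16  P4=8
Turnaround (C−A): P1=18  P2=36  P3=11  P4=8
Finish order: P4 → P3 → P1 → P2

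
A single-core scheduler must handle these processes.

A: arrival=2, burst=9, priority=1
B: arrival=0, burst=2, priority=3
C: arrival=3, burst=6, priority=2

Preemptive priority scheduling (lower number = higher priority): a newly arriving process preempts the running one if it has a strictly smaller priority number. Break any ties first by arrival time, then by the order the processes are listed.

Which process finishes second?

A

Schedule: | B 0-2 | A 2-11 | C 11-17 |
Completion: A=11  B=2  C=17
Finish order: B → A → C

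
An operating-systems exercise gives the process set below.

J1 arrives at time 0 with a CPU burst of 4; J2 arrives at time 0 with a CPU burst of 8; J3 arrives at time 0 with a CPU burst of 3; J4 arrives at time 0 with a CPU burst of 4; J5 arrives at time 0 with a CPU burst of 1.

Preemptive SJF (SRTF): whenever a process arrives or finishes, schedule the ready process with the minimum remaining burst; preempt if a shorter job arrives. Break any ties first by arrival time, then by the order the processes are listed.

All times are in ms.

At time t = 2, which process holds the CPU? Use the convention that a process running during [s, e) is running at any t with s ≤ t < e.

Timeline: | J5 0-1 | J3 1-4 | J1 4-8 | J4 8-12 | J2 12-20 |
Completion: J1=8  J2=20  J3=4  J4=12  J5=1
Turnaround (C−A): J1=8  J2=20  J3=4  J4=12  J5=1

J3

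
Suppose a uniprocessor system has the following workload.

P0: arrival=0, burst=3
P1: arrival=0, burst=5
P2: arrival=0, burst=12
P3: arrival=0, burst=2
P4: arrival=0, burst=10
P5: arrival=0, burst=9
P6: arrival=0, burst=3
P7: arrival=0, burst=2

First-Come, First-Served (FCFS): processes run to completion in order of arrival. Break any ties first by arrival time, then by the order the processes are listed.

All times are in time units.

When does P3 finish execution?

Timeline: | P0 0-3 | P1 3-8 | P2 8-20 | P3 20-22 | P4 22-32 | P5 32-41 | P6 41-44 | P7 44-46 |
Completion: P0=3  P1=8  P2=20  P3=22  P4=32  P5=41  P6=44  P7=46

22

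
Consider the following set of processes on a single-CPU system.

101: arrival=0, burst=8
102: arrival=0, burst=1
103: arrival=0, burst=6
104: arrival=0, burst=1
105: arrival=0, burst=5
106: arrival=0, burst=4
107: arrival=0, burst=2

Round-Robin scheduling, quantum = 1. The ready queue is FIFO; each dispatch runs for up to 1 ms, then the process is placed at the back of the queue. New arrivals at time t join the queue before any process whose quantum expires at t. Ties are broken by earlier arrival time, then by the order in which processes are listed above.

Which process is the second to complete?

104

Gantt: | 101 0-1 | 102 1-2 | 103 2-3 | 104 3-4 | 105 4-5 | 106 5-6 | 107 6-7 | 101 7-8 | 103 8-9 | 105 9-10 | 106 10-11 | 107 11-12 | 101 12-13 | 103 13-14 | 105 14-15 | 106 15-16 | 101 16-17 | 103 17-18 | 105 18-19 | 106 19-20 | 101 20-21 | 103 21-22 | 105 22-23 | 101 23-24 | 103 24-25 | 101 25-27 |
Completion: 101=27  102=2  103=25  104=4  105=23  106=20  107=12
Finish order: 102 → 104 → 107 → 106 → 105 → 103 → 101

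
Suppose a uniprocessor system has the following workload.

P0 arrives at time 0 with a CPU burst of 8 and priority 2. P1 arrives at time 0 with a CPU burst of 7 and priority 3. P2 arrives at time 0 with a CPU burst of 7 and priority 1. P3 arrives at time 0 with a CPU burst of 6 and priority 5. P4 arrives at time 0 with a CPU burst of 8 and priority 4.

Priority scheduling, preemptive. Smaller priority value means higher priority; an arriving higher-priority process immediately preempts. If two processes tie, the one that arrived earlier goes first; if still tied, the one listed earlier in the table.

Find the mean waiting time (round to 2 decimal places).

14.80

Gantt: | P2 0-7 | P0 7-15 | P1 15-22 | P4 22-30 | P3 30-36 |
Completion: P0=15  P1=22  P2=7  P3=36  P4=30
Turnaround (C−A): P0=15  P1=22  P2=7  P3=36  P4=30
Waiting times: P0=7, P1=15, P2=0, P3=30, P4=22
Average waiting = (7+15+0+30+22) / 5 = 74/5 = 14.80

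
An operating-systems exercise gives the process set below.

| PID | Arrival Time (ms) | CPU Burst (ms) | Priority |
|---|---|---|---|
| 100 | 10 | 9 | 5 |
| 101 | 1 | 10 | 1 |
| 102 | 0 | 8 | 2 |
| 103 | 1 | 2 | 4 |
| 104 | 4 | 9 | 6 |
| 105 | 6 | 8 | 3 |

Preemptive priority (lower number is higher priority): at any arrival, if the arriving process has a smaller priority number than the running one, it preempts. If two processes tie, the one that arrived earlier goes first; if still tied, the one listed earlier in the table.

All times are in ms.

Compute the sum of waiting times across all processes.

98

Gantt: | 102 0-1 | 101 1-11 | 102 11-18 | 105 18-26 | 103 26-28 | 100 28-37 | 104 37-46 |
Completion: 100=37  101=11  102=18  103=28  104=46  105=26
Turnaround (C−A): 100=27  101=10  102=18  103=27  104=42  105=20
Waiting = turnaround − burst: 100=18, 101=0, 102=10, 103=25, 104=33, 105=12
Total waiting = 18 + 0 + 10 + 25 + 33 + 12 = 98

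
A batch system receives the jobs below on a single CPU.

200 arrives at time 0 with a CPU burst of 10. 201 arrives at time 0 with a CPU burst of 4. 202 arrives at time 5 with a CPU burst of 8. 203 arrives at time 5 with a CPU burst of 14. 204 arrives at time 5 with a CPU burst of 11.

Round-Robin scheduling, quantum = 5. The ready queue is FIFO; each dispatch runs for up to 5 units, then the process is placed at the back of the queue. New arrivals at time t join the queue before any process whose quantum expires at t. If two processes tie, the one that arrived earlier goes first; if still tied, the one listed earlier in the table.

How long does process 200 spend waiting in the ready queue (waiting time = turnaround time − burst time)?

Gantt: | 200 0-5 | 201 5-9 | 202 9-14 | 203 14-19 | 204 19-24 | 200 24-29 | 202 29-32 | 203 32-37 | 204 37-42 | 203 42-46 | 204 46-47 |
Completion: 200=29  201=9  202=32  203=46  204=47
Turnaround (C−A): 200=29  201=9  202=27  203=41  204=42
Waiting(200) = turnaround − burst = 29 − 10 = 19

19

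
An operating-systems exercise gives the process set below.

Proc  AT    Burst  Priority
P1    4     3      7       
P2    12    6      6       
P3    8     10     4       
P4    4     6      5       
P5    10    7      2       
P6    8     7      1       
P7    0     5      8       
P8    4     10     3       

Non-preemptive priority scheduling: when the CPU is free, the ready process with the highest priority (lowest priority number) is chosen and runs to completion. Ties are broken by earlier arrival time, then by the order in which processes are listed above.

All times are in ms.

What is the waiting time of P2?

33

Timeline: | P7 0-5 | P8 5-15 | P6 15-22 | P5 22-29 | P3 29-39 | P4 39-45 | P2 45-51 | P1 51-54 |
Completion: P1=54  P2=51  P3=39  P4=45  P5=29  P6=22  P7=5  P8=15
Turnaround (C−A): P1=50  P2=39  P3=31  P4=41  P5=19  P6=14  P7=5  P8=11
Waiting(P2) = turnaround − burst = 39 − 6 = 33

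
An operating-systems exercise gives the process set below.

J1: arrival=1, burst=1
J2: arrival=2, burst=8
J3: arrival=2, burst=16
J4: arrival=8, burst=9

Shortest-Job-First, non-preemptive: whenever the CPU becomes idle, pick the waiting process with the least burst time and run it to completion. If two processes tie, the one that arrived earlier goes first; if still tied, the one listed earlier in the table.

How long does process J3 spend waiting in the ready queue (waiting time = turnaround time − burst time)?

17

Timeline: | idle 0-1 | J1 1-2 | J2 2-10 | J4 10-19 | J3 19-35 |
Completion: J1=2  J2=10  J3=35  J4=19
Turnaround (C−A): J1=1  J2=8  J3=33  J4=11
Waiting(J3) = turnaround − burst = 33 − 16 = 17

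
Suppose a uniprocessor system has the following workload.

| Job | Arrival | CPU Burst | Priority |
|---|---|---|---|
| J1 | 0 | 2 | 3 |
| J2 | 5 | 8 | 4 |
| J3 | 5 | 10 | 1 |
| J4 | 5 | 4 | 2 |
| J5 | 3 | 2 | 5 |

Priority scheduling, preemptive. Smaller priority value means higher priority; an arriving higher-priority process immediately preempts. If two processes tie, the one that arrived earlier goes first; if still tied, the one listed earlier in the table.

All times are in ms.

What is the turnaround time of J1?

Schedule: | J1 0-2 | idle 2-3 | J5 3-5 | J3 5-15 | J4 15-19 | J2 19-27 |
Completion: J1=2  J2=27  J3=15  J4=19  J5=5
Turnaround(J1) = completion − arrival = 2 − 0 = 2

2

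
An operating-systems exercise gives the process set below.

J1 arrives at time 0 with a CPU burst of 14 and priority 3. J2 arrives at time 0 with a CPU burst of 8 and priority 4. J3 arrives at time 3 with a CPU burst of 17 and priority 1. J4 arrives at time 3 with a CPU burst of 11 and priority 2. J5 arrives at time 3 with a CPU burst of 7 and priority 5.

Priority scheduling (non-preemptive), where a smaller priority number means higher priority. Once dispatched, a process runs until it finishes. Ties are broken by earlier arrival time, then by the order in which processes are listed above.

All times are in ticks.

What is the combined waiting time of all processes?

128

Timeline: | J1 0-14 | J3 14-31 | J4 31-42 | J2 42-50 | J5 50-57 |
Completion: J1=14  J2=50  J3=31  J4=42  J5=57
Turnaround (C−A): J1=14  J2=50  J3=28  J4=39  J5=54
Waiting = turnaround − burst: J1=0, J2=42, J3=11, J4=28, J5=47
Total waiting = 0 + 42 + 11 + 28 + 47 = 128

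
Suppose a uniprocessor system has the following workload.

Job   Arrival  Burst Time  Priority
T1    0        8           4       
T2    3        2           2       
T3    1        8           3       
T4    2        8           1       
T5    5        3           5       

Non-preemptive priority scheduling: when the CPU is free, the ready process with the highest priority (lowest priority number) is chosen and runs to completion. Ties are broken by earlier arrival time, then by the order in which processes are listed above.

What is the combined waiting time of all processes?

Gantt: | T1 0-8 | T4 8-16 | T2 16-18 | T3 18-26 | T5 26-29 |
Completion: T1=8  T2=18  T3=26  T4=16  T5=29
Turnaround (C−A): T1=8  T2=15  T3=25  T4=14  T5=24
Waiting = turnaround − burst: T1=0, T2=13, T3=17, T4=6, T5=21
Total waiting = 0 + 13 + 17 + 6 + 21 = 57

57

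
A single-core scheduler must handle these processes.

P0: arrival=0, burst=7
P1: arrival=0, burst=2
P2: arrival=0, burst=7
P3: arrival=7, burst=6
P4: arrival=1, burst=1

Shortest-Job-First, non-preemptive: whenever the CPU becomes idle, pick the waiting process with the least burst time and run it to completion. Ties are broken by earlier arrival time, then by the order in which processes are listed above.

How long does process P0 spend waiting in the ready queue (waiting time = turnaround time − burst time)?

3

Schedule: | P1 0-2 | P4 2-3 | P0 3-10 | P3 10-16 | P2 16-23 |
Completion: P0=10  P1=2  P2=23  P3=16  P4=3
Waiting(P0) = turnaround − burst = 10 − 7 = 3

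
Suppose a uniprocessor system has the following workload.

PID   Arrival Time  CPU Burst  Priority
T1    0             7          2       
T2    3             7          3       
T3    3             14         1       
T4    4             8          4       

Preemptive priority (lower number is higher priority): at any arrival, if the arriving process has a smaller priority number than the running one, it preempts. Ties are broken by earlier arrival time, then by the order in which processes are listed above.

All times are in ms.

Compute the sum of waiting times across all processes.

56

Schedule: | T1 0-3 | T3 3-17 | T1 17-21 | T2 21-28 | T4 28-36 |
Completion: T1=21  T2=28  T3=17  T4=36
Turnaround (C−A): T1=21  T2=25  T3=14  T4=32
Waiting = turnaround − burst: T1=14, T2=18, T3=0, T4=24
Total waiting = 14 + 18 + 0 + 24 = 56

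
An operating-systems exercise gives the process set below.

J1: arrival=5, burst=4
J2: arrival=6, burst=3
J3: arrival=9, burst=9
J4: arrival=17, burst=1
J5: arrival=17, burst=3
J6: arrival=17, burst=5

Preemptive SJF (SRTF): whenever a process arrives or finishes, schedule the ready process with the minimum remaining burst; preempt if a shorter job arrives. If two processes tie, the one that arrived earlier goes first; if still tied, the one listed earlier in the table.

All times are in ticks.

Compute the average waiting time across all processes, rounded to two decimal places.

Schedule: | idle 0-5 | J1 5-9 | J2 9-12 | J3 12-17 | J4 17-18 | J5 18-21 | J3 21-25 | J6 25-30 |
Completion: J1=9  J2=12  J3=25  J4=18  J5=21  J6=30
Turnaround (C−A): J1=4  J2=6  J3=16  J4=1  J5=4  J6=13
Waiting times: J1=0, J2=3, J3=7, J4=0, J5=1, J6=8
Average waiting = (0+3+7+0+1+8) / 6 = 19/6 = 3.17

3.17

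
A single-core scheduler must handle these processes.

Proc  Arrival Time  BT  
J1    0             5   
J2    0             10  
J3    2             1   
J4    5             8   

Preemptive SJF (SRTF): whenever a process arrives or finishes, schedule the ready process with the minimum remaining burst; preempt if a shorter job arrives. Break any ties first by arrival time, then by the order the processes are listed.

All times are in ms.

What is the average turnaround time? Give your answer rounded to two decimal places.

10.00

Timeline: | J1 0-2 | J3 2-3 | J1 3-6 | J4 6-14 | J2 14-24 |
Completion: J1=6  J2=24  J3=3  J4=14
Turnaround (C−A): J1=6  J2=24  J3=1  J4=9
Turnaround times: J1=6, J2=24, J3=1, J4=9
Average turnaround = (6+24+1+9) / 4 = 40/4 = 10.00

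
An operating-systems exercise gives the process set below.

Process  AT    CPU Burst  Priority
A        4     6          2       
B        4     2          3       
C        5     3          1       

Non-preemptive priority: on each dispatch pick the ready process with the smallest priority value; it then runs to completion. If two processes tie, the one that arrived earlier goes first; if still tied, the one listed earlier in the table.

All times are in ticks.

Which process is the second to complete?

Gantt: | idle 0-4 | A 4-10 | C 10-13 | B 13-15 |
Completion: A=10  B=15  C=13
Turnaround (C−A): A=6  B=11  C=8
Finish order: A → C → B

C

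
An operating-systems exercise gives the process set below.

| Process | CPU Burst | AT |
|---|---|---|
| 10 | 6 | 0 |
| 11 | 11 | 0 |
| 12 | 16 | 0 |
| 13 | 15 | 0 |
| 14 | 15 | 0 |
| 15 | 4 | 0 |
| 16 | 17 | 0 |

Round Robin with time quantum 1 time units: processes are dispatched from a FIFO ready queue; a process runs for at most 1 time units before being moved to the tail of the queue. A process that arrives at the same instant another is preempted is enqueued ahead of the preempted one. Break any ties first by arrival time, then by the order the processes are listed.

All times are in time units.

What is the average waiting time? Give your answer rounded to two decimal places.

52.00

Timeline: | 10 0-1 | 11 1-2 | 12 2-3 | 13 3-4 | 14 4-5 | 15 5-6 | 16 6-7 | 10 7-8 | 11 8-9 | 12 9-10 | 13 10-11 | 14 11-12 | 15 12-13 | 16 13-14 | 10 14-15 | 11 15-16 | 12 16-17 | 13 17-18 | 14 18-19 | 15 19-20 | 16 20-21 | 10 21-22 | 11 22-23 | 12 23-24 | 13 24-25 | 14 25-26 | 15 26-27 | 16 27-28 | 10 28-29 | 11 29-30 | 12 30-31 | 13 31-32 | 14 32-33 | 16 33-34 | 10 34-35 | 11 35-36 | 12 36-37 | 13 37-38 | 14 38-39 | 16 39-40 | 11 40-41 | 12 41-42 | 13 42-43 | 14 43-44 | 16 44-45 | 11 45-46 | 12 46-47 | 13 47-48 | 14 48-49 | 16 49-50 | 11 50-51 | 12 51-52 | 13 52-53 | 14 53-54 | 16 54-55 | 11 55-56 | 12 56-57 | 13 57-58 | 14 58-59 | 16 59-60 | 11 60-61 | 12 61-62 | 13 62-63 | 14 63-64 | 16 64-65 | 12 65-66 | 13 66-67 | 14 67-68 | 16 68-69 | 12 69-70 | 13 70-71 | 14 71-72 | 16 72-73 | 12 73-74 | 13 74-75 | 14 75-76 | 16 76-77 | 12 77-78 | 13 78-79 | 14 79-80 | 16 80-81 | 12 81-82 | 16 82-84 |
Completion: 10=35  11=61  12=82  13=79  14=80  15=27  16=84
Turnaround (C−A): 10=35  11=61  12=82  13=79  14=80  15=27  16=84
Waiting times: 10=29, 11=50, 12=66, 13=64, 14=65, 15=23, 16=67
Average waiting = (29+50+66+64+65+23+67) / 7 = 364/7 = 52.00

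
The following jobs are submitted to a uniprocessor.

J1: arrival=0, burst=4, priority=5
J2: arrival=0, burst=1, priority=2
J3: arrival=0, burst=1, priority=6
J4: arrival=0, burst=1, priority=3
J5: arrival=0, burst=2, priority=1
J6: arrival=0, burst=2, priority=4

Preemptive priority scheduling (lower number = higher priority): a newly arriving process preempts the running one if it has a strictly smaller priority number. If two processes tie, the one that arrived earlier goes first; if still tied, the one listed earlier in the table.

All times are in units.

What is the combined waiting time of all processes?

25

Schedule: | J5 0-2 | J2 2-3 | J4 3-4 | J6 4-6 | J1 6-10 | J3 10-11 |
Completion: J1=10  J2=3  J3=11  J4=4  J5=2  J6=6
Turnaround (C−A): J1=10  J2=3  J3=11  J4=4  J5=2  J6=6
Waiting = turnaround − burst: J1=6, J2=2, J3=10, J4=3, J5=0, J6=4
Total waiting = 6 + 2 + 10 + 3 + 0 + 4 = 25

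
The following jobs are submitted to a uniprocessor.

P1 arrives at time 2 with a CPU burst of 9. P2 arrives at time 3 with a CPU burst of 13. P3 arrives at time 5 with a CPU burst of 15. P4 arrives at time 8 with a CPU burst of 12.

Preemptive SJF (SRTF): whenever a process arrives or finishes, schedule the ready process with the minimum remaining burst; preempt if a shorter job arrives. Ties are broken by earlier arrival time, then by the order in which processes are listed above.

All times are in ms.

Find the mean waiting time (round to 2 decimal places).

Gantt: | idle 0-2 | P1 2-11 | P4 11-23 | P2 23-36 | P3 36-51 |
Completion: P1=11  P2=36  P3=51  P4=23
Waiting times: P1=0, P2=20, P3=31, P4=3
Average waiting = (0+20+31+3) / 4 = 54/4 = 13.50

13.50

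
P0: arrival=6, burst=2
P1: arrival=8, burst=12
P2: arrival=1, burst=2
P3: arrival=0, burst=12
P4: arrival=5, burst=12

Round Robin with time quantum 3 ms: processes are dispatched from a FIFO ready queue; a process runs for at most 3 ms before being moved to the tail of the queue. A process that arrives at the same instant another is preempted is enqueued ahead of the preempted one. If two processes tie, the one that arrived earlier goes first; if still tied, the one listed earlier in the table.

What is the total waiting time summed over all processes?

63

Gantt: | P3 0-3 | P2 3-5 | P3 5-8 | P4 8-11 | P0 11-13 | P1 13-16 | P3 16-19 | P4 19-22 | P1 22-25 | P3 25-28 | P4 28-31 | P1 31-34 | P4 34-37 | P1 37-40 |
Completion: P0=13  P1=40  P2=5  P3=28  P4=37
Turnaround (C−A): P0=7  P1=32  P2=4  P3=28  P4=32
Waiting = turnaround − burst: P0=5, P1=20, P2=2, P3=16, P4=20
Total waiting = 5 + 20 + 2 + 16 + 20 = 63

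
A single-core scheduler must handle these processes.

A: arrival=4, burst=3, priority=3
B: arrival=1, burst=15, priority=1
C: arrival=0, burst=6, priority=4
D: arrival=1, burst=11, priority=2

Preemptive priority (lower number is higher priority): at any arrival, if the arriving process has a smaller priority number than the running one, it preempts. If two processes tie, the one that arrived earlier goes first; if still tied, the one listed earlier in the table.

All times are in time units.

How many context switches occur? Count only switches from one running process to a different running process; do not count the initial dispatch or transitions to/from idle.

4

Gantt: | C 0-1 | B 1-16 | D 16-27 | A 27-30 | C 30-35 |
Completion: A=30  B=16  C=35  D=27
Turnaround (C−A): A=26  B=15  C=35  D=26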